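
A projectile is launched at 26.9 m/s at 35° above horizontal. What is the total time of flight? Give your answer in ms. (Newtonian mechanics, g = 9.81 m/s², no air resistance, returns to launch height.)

T = 2 × v₀ × sin(θ) / g = 2 × 26.9 × sin(35°) / 9.81 = 2 × 26.9 × 0.573576 / 9.81 = 3.14561 s
T = 3.14561 s / 0.001 = 3146 ms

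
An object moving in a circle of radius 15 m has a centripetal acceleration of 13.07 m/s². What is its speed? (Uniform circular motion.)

v = √(a_c × r) = √(13.07 × 15) = 14.0 m/s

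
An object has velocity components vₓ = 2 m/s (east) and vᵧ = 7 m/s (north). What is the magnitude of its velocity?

|v| = √(vₓ² + vᵧ²) = √(2² + 7²) = √(53) = 7.28 m/s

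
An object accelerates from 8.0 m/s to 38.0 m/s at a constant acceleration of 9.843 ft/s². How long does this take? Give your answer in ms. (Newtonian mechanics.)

a = 9.843 ft/s² × 0.3048 = 3.00015 m/s²
t = (v - v₀) / a = (38.0 - 8.0) / 3.00015 = 9.9995 s
t = 9.9995 s / 0.001 = 10000 ms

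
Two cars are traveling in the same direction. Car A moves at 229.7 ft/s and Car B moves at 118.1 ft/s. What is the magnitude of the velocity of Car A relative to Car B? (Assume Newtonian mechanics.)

v_rel = |v_A - v_B| = |229.7 - 118.1| = 111.6 ft/s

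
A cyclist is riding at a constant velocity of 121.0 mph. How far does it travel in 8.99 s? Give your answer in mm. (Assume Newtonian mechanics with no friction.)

v = 121.0 mph × 0.44704 = 54.0918 m/s
d = v × t = 54.0918 × 8.99 = 486.285 m
d = 486.285 m / 0.001 = 486300 mm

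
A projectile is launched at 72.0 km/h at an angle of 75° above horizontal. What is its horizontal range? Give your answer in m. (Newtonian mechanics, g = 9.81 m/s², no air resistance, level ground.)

v₀ = 72.0 km/h × 0.2777777777777778 = 20.0 m/s
R = v₀² × sin(2θ) / g = 20.0² × sin(2 × 75°) / 9.81 = 400.0 × 0.5 / 9.81 = 20.39 m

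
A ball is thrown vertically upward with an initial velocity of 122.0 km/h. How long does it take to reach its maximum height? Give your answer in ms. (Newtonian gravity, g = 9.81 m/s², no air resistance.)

v₀ = 122.0 km/h × 0.2777777777777778 = 33.8889 m/s
t_up = v₀ / g = 33.8889 / 9.81 = 3.45453 s
t_up = 3.45453 s / 0.001 = 3455 ms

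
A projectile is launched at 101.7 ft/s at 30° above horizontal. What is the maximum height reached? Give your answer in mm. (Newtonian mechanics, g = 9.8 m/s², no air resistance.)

v₀ = 101.7 ft/s × 0.3048 = 30.9982 m/s
H = v₀² × sin²(θ) / (2g) = 30.9982² × sin(30°)² / (2 × 9.8) = 960.888 × 0.25 / 19.6 = 12.2562 m
H = 12.2562 m / 0.001 = 12260 mm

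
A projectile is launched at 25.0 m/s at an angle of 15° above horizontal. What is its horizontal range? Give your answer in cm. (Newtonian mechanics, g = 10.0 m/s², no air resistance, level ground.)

R = v₀² × sin(2θ) / g = 25.0² × sin(2 × 15°) / 10.0 = 625.0 × 0.5 / 10.0 = 31.25 m
R = 31.25 m / 0.01 = 3125 cm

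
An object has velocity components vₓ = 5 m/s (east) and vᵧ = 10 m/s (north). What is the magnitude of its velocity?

|v| = √(vₓ² + vᵧ²) = √(5² + 10²) = √(125) = 11.18 m/s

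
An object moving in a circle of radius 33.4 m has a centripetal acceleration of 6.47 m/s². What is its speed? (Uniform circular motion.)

v = √(a_c × r) = √(6.47 × 33.4) = 14.7 m/s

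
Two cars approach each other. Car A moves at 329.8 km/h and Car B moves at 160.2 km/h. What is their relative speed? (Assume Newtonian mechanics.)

v_rel = v_A + v_B = 329.8 + 160.2 = 490.0 km/h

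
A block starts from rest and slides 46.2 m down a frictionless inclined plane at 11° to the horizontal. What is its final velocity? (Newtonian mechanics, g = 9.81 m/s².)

a = g sin(θ) = 9.81 × sin(11°) = 1.8718 m/s²
v = √(2ad) = √(2 × 1.8718 × 46.2) = 13.15 m/s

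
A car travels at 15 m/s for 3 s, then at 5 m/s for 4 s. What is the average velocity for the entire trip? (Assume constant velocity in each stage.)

d₁ = v₁t₁ = 15 × 3 = 45 m
d₂ = v₂t₂ = 5 × 4 = 20 m
d_total = 65 m, t_total = 7 s
v_avg = d_total/t_total = 65/7 = 9.29 m/s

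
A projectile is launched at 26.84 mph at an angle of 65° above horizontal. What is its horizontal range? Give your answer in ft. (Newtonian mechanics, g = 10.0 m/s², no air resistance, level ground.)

v₀ = 26.84 mph × 0.44704 = 11.9986 m/s
R = v₀² × sin(2θ) / g = 11.9986² × sin(2 × 65°) / 10.0 = 143.966 × 0.766044 / 10.0 = 11.0284 m
R = 11.0284 m / 0.3048 = 36.18 ft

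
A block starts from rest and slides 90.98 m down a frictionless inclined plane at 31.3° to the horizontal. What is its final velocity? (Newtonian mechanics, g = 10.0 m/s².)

a = g sin(θ) = 10.0 × sin(31.3°) = 5.1952 m/s²
v = √(2ad) = √(2 × 5.1952 × 90.98) = 30.75 m/s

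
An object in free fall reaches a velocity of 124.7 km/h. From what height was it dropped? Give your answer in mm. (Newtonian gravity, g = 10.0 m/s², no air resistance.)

v = 124.7 km/h × 0.2777777777777778 = 34.6389 m/s
h = v² / (2g) = 34.6389² / (2 × 10.0) = 59.9927 m
h = 59.9927 m / 0.001 = 59990 mm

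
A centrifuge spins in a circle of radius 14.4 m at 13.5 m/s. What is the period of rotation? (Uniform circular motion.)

T = 2πr/v = 2π×14.4/13.5 = 6.7 s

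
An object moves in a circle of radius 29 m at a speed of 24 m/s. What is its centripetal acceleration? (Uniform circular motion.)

a_c = v²/r = 24²/29 = 576/29 = 19.86 m/s²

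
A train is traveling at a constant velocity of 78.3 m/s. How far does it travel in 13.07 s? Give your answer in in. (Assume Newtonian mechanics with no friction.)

d = v × t = 78.3 × 13.07 = 1023.38 m
d = 1023.38 m / 0.0254 = 40290 in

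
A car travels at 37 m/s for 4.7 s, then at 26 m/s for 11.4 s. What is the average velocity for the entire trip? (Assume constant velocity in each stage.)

d₁ = v₁t₁ = 37 × 4.7 = 173.9 m
d₂ = v₂t₂ = 26 × 11.4 = 296.4 m
d_total = 470.3 m, t_total = 16.1 s
v_avg = d_total/t_total = 470.3/16.1 = 29.21 m/s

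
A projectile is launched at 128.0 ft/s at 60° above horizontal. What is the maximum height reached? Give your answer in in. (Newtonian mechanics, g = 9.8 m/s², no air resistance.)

v₀ = 128.0 ft/s × 0.3048 = 39.0144 m/s
H = v₀² × sin²(θ) / (2g) = 39.0144² × sin(60°)² / (2 × 9.8) = 1522.12 × 0.75 / 19.6 = 58.2444 m
H = 58.2444 m / 0.0254 = 2293 in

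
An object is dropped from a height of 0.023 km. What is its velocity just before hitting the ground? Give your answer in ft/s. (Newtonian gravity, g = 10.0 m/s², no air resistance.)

h = 0.023 km × 1000.0 = 23.0 m
v = √(2gh) = √(2 × 10.0 × 23.0) = 21.4476 m/s
v = 21.4476 m/s / 0.3048 = 70.37 ft/s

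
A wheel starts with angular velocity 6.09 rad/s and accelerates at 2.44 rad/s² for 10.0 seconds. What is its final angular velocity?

ω = ω₀ + αt = 6.09 + 2.44 × 10.0 = 30.49 rad/s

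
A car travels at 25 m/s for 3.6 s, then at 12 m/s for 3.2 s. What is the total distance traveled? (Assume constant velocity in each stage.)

d₁ = v₁t₁ = 25 × 3.6 = 90.0 m
d₂ = v₂t₂ = 12 × 3.2 = 38.4 m
d_total = 90.0 + 38.4 = 128.4 m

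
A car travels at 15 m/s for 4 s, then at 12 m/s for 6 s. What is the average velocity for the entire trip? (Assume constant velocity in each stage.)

d₁ = v₁t₁ = 15 × 4 = 60 m
d₂ = v₂t₂ = 12 × 6 = 72 m
d_total = 132 m, t_total = 10 s
v_avg = d_total/t_total = 132/10 = 13.2 m/s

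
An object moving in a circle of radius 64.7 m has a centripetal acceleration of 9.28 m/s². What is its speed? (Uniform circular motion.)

v = √(a_c × r) = √(9.28 × 64.7) = 24.5 m/s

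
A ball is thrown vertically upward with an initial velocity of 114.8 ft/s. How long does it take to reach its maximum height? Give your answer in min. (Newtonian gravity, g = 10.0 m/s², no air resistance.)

v₀ = 114.8 ft/s × 0.3048 = 34.991 m/s
t_up = v₀ / g = 34.991 / 10.0 = 3.4991 s
t_up = 3.4991 s / 60.0 = 0.05832 min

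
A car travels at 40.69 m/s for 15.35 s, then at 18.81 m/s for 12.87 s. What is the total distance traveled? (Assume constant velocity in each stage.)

d₁ = v₁t₁ = 40.69 × 15.35 = 624.5915 m
d₂ = v₂t₂ = 18.81 × 12.87 = 242.0847 m
d_total = 624.5915 + 242.0847 = 866.68 m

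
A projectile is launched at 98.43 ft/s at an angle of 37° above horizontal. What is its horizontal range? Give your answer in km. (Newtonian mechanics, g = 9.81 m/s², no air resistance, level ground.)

v₀ = 98.43 ft/s × 0.3048 = 30.0015 m/s
R = v₀² × sin(2θ) / g = 30.0015² × sin(2 × 37°) / 9.81 = 900.09 × 0.961262 / 9.81 = 88.198 m
R = 88.198 m / 1000.0 = 0.0882 km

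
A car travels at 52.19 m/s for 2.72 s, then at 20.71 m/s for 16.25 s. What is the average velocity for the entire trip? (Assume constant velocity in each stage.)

d₁ = v₁t₁ = 52.19 × 2.72 = 141.9568 m
d₂ = v₂t₂ = 20.71 × 16.25 = 336.5375 m
d_total = 478.4943 m, t_total = 18.97 s
v_avg = d_total/t_total = 478.4943/18.97 = 25.22 m/s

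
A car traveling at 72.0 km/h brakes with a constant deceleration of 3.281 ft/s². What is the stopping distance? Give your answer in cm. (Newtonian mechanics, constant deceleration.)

v₀ = 72.0 km/h × 0.2777777777777778 = 20.0 m/s
a = 3.281 ft/s² × 0.3048 = 1.00005 m/s²
d = v₀² / (2a) = 20.0² / (2 × 1.00005) = 400.0 / 2.0001 = 199.99 m
d = 199.99 m / 0.01 = 20000 cm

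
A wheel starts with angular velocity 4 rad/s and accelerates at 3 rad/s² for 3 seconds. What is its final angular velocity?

ω = ω₀ + αt = 4 + 3 × 3 = 13 rad/s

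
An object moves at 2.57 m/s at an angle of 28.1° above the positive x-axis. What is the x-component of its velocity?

vₓ = v cos(θ) = 2.57 × cos(28.1°) = 2.27 m/s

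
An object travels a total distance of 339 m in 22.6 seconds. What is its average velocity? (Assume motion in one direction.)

v_avg = Δd / Δt = 339 / 22.6 = 15.0 m/s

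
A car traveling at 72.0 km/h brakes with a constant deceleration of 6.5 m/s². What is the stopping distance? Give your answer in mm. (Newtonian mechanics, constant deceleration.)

v₀ = 72.0 km/h × 0.2777777777777778 = 20.0 m/s
d = v₀² / (2a) = 20.0² / (2 × 6.5) = 400.0 / 13.0 = 30.7692 m
d = 30.7692 m / 0.001 = 30770 mm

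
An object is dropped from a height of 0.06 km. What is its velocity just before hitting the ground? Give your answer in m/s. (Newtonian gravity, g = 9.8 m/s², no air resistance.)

h = 0.06 km × 1000.0 = 60.0 m
v = √(2gh) = √(2 × 9.8 × 60.0) = 34.29 m/s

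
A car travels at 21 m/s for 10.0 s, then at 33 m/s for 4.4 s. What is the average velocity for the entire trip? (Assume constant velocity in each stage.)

d₁ = v₁t₁ = 21 × 10.0 = 210.0 m
d₂ = v₂t₂ = 33 × 4.4 = 145.2 m
d_total = 355.2 m, t_total = 14.4 s
v_avg = d_total/t_total = 355.2/14.4 = 24.67 m/s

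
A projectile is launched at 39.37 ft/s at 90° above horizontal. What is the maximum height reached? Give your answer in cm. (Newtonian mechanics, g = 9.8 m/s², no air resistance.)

v₀ = 39.37 ft/s × 0.3048 = 12.0 m/s
H = v₀² × sin²(θ) / (2g) = 12.0² × sin(90°)² / (2 × 9.8) = 144.0 × 1.0 / 19.6 = 7.34694 m
H = 7.34694 m / 0.01 = 734.7 cm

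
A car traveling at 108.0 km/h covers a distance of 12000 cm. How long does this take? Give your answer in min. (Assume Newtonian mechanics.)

d = 12000 cm × 0.01 = 120.0 m
v = 108.0 km/h × 0.2777777777777778 = 30.0 m/s
t = d / v = 120.0 / 30.0 = 4.0 s
t = 4.0 s / 60.0 = 0.06667 min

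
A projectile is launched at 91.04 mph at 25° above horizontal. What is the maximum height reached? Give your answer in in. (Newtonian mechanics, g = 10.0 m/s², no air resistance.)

v₀ = 91.04 mph × 0.44704 = 40.6985 m/s
H = v₀² × sin²(θ) / (2g) = 40.6985² × sin(25°)² / (2 × 10.0) = 1656.37 × 0.178606 / 20.0 = 14.7919 m
H = 14.7919 m / 0.0254 = 582.4 in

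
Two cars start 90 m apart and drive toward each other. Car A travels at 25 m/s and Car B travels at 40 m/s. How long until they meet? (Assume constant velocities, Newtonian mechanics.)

Combined speed: v_combined = 25 + 40 = 65 m/s
Time to meet: t = d/v_combined = 90/65 = 1.38 s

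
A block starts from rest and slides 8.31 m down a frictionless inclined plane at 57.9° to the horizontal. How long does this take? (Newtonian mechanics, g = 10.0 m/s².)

a = g sin(θ) = 10.0 × sin(57.9°) = 8.4712 m/s²
t = √(2d/a) = √(2 × 8.31 / 8.4712) = 1.4 s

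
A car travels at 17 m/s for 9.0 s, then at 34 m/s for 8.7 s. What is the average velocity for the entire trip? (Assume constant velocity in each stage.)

d₁ = v₁t₁ = 17 × 9.0 = 153.0 m
d₂ = v₂t₂ = 34 × 8.7 = 295.8 m
d_total = 448.8 m, t_total = 17.7 s
v_avg = d_total/t_total = 448.8/17.7 = 25.36 m/s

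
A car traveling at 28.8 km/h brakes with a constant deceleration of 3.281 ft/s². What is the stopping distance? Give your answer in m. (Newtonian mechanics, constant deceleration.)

v₀ = 28.8 km/h × 0.2777777777777778 = 8.0 m/s
a = 3.281 ft/s² × 0.3048 = 1.00005 m/s²
d = v₀² / (2a) = 8.0² / (2 × 1.00005) = 64.0 / 2.0001 = 32.0 m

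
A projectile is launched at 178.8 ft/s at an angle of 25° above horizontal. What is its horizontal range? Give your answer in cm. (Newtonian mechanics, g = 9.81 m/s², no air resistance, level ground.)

v₀ = 178.8 ft/s × 0.3048 = 54.4982 m/s
R = v₀² × sin(2θ) / g = 54.4982² × sin(2 × 25°) / 9.81 = 2970.05 × 0.766044 / 9.81 = 231.925 m
R = 231.925 m / 0.01 = 23190 cm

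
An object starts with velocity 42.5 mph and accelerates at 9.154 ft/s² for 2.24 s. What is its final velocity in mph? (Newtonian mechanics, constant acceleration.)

v₀ = 42.5 mph × 0.44704 = 18.9992 m/s
a = 9.154 ft/s² × 0.3048 = 2.79014 m/s²
v = v₀ + a × t = 18.9992 + 2.79014 × 2.24 = 25.2491 m/s
v = 25.2491 m/s / 0.44704 = 56.48 mph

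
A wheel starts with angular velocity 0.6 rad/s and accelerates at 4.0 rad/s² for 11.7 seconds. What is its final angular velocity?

ω = ω₀ + αt = 0.6 + 4.0 × 11.7 = 47.4 rad/s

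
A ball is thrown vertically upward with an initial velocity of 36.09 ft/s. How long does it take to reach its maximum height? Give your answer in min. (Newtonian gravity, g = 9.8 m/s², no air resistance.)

v₀ = 36.09 ft/s × 0.3048 = 11.0002 m/s
t_up = v₀ / g = 11.0002 / 9.8 = 1.12247 s
t_up = 1.12247 s / 60.0 = 0.01871 min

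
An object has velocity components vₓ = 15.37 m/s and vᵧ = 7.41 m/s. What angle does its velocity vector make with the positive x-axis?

θ = arctan(vᵧ/vₓ) = arctan(7.41/15.37) = 25.74°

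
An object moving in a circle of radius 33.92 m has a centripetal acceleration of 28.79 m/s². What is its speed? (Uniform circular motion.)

v = √(a_c × r) = √(28.79 × 33.92) = 31.25 m/s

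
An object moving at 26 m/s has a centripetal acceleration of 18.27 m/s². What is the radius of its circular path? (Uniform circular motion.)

r = v²/a_c = 26²/18.27 = 37.0 m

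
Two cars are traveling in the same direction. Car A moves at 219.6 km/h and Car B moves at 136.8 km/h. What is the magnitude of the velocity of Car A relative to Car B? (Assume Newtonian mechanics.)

v_rel = |v_A - v_B| = |219.6 - 136.8| = 82.8 km/h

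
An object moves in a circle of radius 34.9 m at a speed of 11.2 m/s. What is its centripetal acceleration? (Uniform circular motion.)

a_c = v²/r = 11.2²/34.9 = 125.44/34.9 = 3.59 m/s²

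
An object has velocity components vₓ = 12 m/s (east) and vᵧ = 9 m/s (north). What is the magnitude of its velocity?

|v| = √(vₓ² + vᵧ²) = √(12² + 9²) = √(225) = 15.0 m/s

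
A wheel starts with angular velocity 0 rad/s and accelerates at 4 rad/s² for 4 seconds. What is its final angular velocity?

ω = ω₀ + αt = 0 + 4 × 4 = 16 rad/s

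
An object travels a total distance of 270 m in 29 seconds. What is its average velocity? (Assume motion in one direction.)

v_avg = Δd / Δt = 270 / 29 = 9.31 m/s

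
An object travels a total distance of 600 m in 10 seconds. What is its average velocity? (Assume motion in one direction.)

v_avg = Δd / Δt = 600 / 10 = 60.0 m/s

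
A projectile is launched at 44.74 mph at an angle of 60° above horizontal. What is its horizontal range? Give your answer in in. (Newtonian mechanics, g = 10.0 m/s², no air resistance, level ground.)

v₀ = 44.74 mph × 0.44704 = 20.0006 m/s
R = v₀² × sin(2θ) / g = 20.0006² × sin(2 × 60°) / 10.0 = 400.024 × 0.866025 / 10.0 = 34.6431 m
R = 34.6431 m / 0.0254 = 1364 in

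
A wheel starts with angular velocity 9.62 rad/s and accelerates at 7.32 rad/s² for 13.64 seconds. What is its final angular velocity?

ω = ω₀ + αt = 9.62 + 7.32 × 13.64 = 109.46 rad/s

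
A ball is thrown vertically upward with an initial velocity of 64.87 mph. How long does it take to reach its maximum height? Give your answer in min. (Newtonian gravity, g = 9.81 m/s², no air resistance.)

v₀ = 64.87 mph × 0.44704 = 28.9995 m/s
t_up = v₀ / g = 28.9995 / 9.81 = 2.95612 s
t_up = 2.95612 s / 60.0 = 0.04927 min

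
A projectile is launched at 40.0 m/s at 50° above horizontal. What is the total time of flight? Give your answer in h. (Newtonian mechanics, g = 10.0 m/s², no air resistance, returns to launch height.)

T = 2 × v₀ × sin(θ) / g = 2 × 40.0 × sin(50°) / 10.0 = 2 × 40.0 × 0.766044 / 10.0 = 6.12835 s
T = 6.12835 s / 3600.0 = 0.001702 h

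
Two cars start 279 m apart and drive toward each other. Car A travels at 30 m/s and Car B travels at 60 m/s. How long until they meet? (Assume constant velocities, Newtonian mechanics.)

Combined speed: v_combined = 30 + 60 = 90 m/s
Time to meet: t = d/v_combined = 279/90 = 3.1 s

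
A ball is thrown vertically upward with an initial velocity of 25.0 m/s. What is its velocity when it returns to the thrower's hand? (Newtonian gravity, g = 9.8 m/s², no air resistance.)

By conservation of energy (no air resistance), the ball returns to the throw height with the same speed as launch, but directed downward.
|v_ground| = v₀ = 25.0 m/s
v_ground = 25.0 m/s (downward)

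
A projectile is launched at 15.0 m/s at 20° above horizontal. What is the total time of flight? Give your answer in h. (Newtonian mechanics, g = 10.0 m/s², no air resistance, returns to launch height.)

T = 2 × v₀ × sin(θ) / g = 2 × 15.0 × sin(20°) / 10.0 = 2 × 15.0 × 0.34202 / 10.0 = 1.02606 s
T = 1.02606 s / 3600.0 = 0.000285 h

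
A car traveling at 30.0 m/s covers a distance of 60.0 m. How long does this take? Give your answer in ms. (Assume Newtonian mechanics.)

t = d / v = 60.0 / 30.0 = 2.0 s
t = 2.0 s / 0.001 = 2000 ms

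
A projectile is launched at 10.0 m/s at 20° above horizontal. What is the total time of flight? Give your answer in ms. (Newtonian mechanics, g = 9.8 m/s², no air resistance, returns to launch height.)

T = 2 × v₀ × sin(θ) / g = 2 × 10.0 × sin(20°) / 9.8 = 2 × 10.0 × 0.34202 / 9.8 = 0.698 s
T = 0.698 s / 0.001 = 698.0 ms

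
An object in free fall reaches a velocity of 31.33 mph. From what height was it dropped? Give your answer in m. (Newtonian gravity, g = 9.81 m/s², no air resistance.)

v = 31.33 mph × 0.44704 = 14.0058 m/s
h = v² / (2g) = 14.0058² / (2 × 9.81) = 9.998 m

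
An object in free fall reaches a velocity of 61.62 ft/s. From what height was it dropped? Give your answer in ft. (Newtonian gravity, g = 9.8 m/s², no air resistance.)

v = 61.62 ft/s × 0.3048 = 18.7818 m/s
h = v² / (2g) = 18.7818² / (2 × 9.8) = 17.9978 m
h = 17.9978 m / 0.3048 = 59.05 ft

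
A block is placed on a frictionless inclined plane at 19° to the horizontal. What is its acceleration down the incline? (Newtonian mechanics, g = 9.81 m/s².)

a = g sin(θ) = 9.81 × sin(19°) = 9.81 × 0.3256 = 3.19 m/s²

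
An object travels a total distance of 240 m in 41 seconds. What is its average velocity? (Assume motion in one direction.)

v_avg = Δd / Δt = 240 / 41 = 5.85 m/s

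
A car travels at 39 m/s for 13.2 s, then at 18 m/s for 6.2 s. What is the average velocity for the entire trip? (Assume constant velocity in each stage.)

d₁ = v₁t₁ = 39 × 13.2 = 514.8 m
d₂ = v₂t₂ = 18 × 6.2 = 111.6 m
d_total = 626.4 m, t_total = 19.4 s
v_avg = d_total/t_total = 626.4/19.4 = 32.29 m/s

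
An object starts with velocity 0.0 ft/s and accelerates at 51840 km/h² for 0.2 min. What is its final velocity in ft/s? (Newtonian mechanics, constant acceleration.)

v₀ = 0.0 ft/s × 0.3048 = 0.0 m/s
a = 51840 km/h² × 7.716049382716049e-05 = 4.0 m/s²
t = 0.2 min × 60.0 = 12.0 s
v = v₀ + a × t = 0.0 + 4.0 × 12.0 = 48.0 m/s
v = 48.0 m/s / 0.3048 = 157.5 ft/s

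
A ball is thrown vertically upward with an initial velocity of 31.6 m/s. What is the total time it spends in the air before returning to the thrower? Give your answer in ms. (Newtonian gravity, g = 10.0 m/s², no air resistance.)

t_total = 2 × v₀ / g = 2 × 31.6 / 10.0 = 6.32 s
t_total = 6.32 s / 0.001 = 6320 ms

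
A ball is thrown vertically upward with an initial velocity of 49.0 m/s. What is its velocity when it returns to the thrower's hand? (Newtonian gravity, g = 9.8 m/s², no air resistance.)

By conservation of energy (no air resistance), the ball returns to the throw height with the same speed as launch, but directed downward.
|v_ground| = v₀ = 49.0 m/s
v_ground = 49.0 m/s (downward)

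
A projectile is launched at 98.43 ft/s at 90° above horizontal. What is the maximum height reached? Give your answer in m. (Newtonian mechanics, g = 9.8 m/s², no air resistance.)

v₀ = 98.43 ft/s × 0.3048 = 30.0015 m/s
H = v₀² × sin²(θ) / (2g) = 30.0015² × sin(90°)² / (2 × 9.8) = 900.09 × 1.0 / 19.6 = 45.92 m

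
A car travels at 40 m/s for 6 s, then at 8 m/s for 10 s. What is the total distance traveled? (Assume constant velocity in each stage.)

d₁ = v₁t₁ = 40 × 6 = 240 m
d₂ = v₂t₂ = 8 × 10 = 80 m
d_total = 240 + 80 = 320 m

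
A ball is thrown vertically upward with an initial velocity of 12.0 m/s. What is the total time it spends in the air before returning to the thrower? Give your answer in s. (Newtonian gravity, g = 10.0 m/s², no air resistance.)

t_total = 2 × v₀ / g = 2 × 12.0 / 10.0 = 2.4 s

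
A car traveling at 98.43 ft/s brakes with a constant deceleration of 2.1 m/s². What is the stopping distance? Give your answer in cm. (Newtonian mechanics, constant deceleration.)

v₀ = 98.43 ft/s × 0.3048 = 30.0015 m/s
d = v₀² / (2a) = 30.0015² / (2 × 2.1) = 900.09 / 4.2 = 214.307 m
d = 214.307 m / 0.01 = 21430 cm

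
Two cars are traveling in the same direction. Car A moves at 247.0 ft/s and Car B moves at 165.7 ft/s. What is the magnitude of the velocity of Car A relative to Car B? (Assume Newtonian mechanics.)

v_rel = |v_A - v_B| = |247.0 - 165.7| = 81.3 ft/s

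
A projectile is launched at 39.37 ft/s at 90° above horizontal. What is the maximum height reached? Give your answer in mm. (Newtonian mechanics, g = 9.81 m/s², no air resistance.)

v₀ = 39.37 ft/s × 0.3048 = 12.0 m/s
H = v₀² × sin²(θ) / (2g) = 12.0² × sin(90°)² / (2 × 9.81) = 144.0 × 1.0 / 19.62 = 7.33945 m
H = 7.33945 m / 0.001 = 7339 mm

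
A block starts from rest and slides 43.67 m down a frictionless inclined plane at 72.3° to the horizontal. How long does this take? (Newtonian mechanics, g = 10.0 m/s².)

a = g sin(θ) = 10.0 × sin(72.3°) = 9.5266 m/s²
t = √(2d/a) = √(2 × 43.67 / 9.5266) = 3.03 s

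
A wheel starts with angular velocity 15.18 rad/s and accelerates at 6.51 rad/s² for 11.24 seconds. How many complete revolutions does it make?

θ = ω₀t + ½αt² = 15.18×11.24 + ½×6.51×11.24² = 581.852088 rad
Total revolutions = θ/(2π) = 581.852088/(2π) = 92.6
Complete revolutions = ⌊92.6⌋ = 92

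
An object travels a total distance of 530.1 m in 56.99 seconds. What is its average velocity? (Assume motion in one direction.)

v_avg = Δd / Δt = 530.1 / 56.99 = 9.3 m/s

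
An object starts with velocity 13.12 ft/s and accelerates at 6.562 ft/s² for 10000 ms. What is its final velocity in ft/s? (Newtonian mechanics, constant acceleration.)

v₀ = 13.12 ft/s × 0.3048 = 3.99898 m/s
a = 6.562 ft/s² × 0.3048 = 2.0001 m/s²
t = 10000 ms × 0.001 = 10.0 s
v = v₀ + a × t = 3.99898 + 2.0001 × 10.0 = 24.0 m/s
v = 24.0 m/s / 0.3048 = 78.74 ft/s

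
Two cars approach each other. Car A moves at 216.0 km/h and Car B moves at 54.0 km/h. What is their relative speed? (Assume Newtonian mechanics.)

v_rel = v_A + v_B = 216.0 + 54.0 = 270.0 km/h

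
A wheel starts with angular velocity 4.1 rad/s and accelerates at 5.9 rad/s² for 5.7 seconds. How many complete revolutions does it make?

θ = ω₀t + ½αt² = 4.1×5.7 + ½×5.9×5.7² = 119.2155 rad
Total revolutions = θ/(2π) = 119.2155/(2π) = 18.97
Complete revolutions = ⌊18.97⌋ = 18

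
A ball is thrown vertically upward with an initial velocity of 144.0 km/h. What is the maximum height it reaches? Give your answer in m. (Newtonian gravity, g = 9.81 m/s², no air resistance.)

v₀ = 144.0 km/h × 0.2777777777777778 = 40.0 m/s
h_max = v₀² / (2g) = 40.0² / (2 × 9.81) = 1600.0 / 19.62 = 81.55 m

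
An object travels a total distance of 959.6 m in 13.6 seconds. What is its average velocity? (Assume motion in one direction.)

v_avg = Δd / Δt = 959.6 / 13.6 = 70.56 m/s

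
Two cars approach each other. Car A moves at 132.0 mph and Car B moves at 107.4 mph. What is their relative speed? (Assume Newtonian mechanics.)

v_rel = v_A + v_B = 132.0 + 107.4 = 239.4 mph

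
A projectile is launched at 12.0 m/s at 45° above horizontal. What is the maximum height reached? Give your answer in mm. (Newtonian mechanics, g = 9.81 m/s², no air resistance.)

H = v₀² × sin²(θ) / (2g) = 12.0² × sin(45°)² / (2 × 9.81) = 144.0 × 0.5 / 19.62 = 3.66972 m
H = 3.66972 m / 0.001 = 3670 mm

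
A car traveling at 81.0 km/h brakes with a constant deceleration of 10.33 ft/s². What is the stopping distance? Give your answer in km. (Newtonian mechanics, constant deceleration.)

v₀ = 81.0 km/h × 0.2777777777777778 = 22.5 m/s
a = 10.33 ft/s² × 0.3048 = 3.14858 m/s²
d = v₀² / (2a) = 22.5² / (2 × 3.14858) = 506.25 / 6.29716 = 80.3934 m
d = 80.3934 m / 1000.0 = 0.08039 km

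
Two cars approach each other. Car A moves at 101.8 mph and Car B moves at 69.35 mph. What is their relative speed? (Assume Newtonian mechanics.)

v_rel = v_A + v_B = 101.8 + 69.35 = 171.15 mph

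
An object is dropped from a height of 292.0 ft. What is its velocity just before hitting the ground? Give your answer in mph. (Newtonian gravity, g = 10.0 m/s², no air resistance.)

h = 292.0 ft × 0.3048 = 89.0016 m
v = √(2gh) = √(2 × 10.0 × 89.0016) = 42.1904 m/s
v = 42.1904 m/s / 0.44704 = 94.38 mph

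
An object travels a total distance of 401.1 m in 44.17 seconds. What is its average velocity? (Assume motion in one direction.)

v_avg = Δd / Δt = 401.1 / 44.17 = 9.08 m/s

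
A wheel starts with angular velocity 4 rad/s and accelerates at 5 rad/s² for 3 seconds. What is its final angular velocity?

ω = ω₀ + αt = 4 + 5 × 3 = 19 rad/s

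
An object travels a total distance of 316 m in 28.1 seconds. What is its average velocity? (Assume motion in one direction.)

v_avg = Δd / Δt = 316 / 28.1 = 11.25 m/s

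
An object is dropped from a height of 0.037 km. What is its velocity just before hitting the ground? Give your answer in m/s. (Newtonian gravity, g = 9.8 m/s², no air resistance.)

h = 0.037 km × 1000.0 = 37.0 m
v = √(2gh) = √(2 × 9.8 × 37.0) = 26.93 m/s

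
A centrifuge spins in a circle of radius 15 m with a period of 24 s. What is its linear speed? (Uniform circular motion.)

v = 2πr/T = 2π×15/24 = 3.93 m/s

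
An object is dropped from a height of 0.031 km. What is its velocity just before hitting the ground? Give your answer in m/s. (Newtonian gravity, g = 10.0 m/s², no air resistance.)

h = 0.031 km × 1000.0 = 31.0 m
v = √(2gh) = √(2 × 10.0 × 31.0) = 24.9 m/s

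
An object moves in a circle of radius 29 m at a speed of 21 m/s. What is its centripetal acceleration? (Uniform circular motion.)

a_c = v²/r = 21²/29 = 441/29 = 15.21 m/s²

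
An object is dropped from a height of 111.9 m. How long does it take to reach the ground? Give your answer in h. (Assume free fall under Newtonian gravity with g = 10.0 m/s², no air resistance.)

t = √(2h/g) = √(2 × 111.9 / 10.0) = 4.73075 s
t = 4.73075 s / 3600.0 = 0.001314 h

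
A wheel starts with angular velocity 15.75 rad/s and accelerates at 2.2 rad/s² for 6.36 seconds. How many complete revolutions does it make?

θ = ω₀t + ½αt² = 15.75×6.36 + ½×2.2×6.36² = 144.66456 rad
Total revolutions = θ/(2π) = 144.66456/(2π) = 23.02
Complete revolutions = ⌊23.02⌋ = 23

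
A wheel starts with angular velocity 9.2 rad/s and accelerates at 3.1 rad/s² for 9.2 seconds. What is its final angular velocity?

ω = ω₀ + αt = 9.2 + 3.1 × 9.2 = 37.72 rad/s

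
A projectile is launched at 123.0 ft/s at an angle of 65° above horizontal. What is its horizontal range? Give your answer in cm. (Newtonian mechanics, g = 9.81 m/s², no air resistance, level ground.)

v₀ = 123.0 ft/s × 0.3048 = 37.4904 m/s
R = v₀² × sin(2θ) / g = 37.4904² × sin(2 × 65°) / 9.81 = 1405.53 × 0.766044 / 9.81 = 109.755 m
R = 109.755 m / 0.01 = 10980 cm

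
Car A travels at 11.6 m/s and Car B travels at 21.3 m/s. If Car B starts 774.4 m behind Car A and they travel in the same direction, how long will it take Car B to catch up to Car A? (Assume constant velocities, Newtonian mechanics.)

Relative speed: v_rel = 21.3 - 11.6 = 9.7 m/s
Time to catch: t = d₀/v_rel = 774.4/9.7 = 79.84 s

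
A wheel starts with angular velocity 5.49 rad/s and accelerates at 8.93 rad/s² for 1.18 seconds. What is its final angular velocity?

ω = ω₀ + αt = 5.49 + 8.93 × 1.18 = 16.03 rad/s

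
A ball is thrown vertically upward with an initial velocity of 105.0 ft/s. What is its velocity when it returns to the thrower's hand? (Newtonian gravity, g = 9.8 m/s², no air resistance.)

By conservation of energy (no air resistance), the ball returns to the throw height with the same speed as launch, but directed downward.
|v_ground| = v₀ = 105.0 ft/s
v_ground = 105.0 ft/s (downward)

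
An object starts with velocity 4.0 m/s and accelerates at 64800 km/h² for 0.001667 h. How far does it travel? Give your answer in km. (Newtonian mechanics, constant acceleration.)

a = 64800 km/h² × 7.716049382716049e-05 = 5.0 m/s²
t = 0.001667 h × 3600.0 = 6.0012 s
d = v₀ × t + ½ × a × t² = 4.0 × 6.0012 + 0.5 × 5.0 × 6.0012² = 114.041 m
d = 114.041 m / 1000.0 = 0.114 km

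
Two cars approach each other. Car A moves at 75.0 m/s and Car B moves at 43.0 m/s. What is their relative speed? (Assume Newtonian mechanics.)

v_rel = v_A + v_B = 75.0 + 43.0 = 118.0 m/s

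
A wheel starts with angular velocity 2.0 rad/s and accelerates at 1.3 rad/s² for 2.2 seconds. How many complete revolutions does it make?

θ = ω₀t + ½αt² = 2.0×2.2 + ½×1.3×2.2² = 7.546 rad
Total revolutions = θ/(2π) = 7.546/(2π) = 1.2
Complete revolutions = ⌊1.2⌋ = 1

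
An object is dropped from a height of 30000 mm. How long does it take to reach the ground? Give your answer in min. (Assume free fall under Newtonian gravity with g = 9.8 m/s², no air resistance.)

h = 30000 mm × 0.001 = 30.0 m
t = √(2h/g) = √(2 × 30.0 / 9.8) = 2.47436 s
t = 2.47436 s / 60.0 = 0.04124 min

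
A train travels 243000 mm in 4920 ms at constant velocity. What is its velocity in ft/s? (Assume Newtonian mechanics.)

d = 243000 mm × 0.001 = 243.0 m
t = 4920 ms × 0.001 = 4.92 s
v = d / t = 243.0 / 4.92 = 49.3902 m/s
v = 49.3902 m/s / 0.3048 = 162.0 ft/s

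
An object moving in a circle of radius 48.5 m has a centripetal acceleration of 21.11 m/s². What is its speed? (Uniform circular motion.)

v = √(a_c × r) = √(21.11 × 48.5) = 32.0 m/s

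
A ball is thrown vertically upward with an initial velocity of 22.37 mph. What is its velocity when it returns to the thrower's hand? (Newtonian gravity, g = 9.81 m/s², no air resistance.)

By conservation of energy (no air resistance), the ball returns to the throw height with the same speed as launch, but directed downward.
|v_ground| = v₀ = 22.37 mph
v_ground = 22.37 mph (downward)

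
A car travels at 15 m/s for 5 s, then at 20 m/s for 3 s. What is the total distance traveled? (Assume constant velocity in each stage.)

d₁ = v₁t₁ = 15 × 5 = 75 m
d₂ = v₂t₂ = 20 × 3 = 60 m
d_total = 75 + 60 = 135 m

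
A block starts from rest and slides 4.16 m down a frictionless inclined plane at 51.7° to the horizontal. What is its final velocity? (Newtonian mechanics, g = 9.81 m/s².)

a = g sin(θ) = 9.81 × sin(51.7°) = 7.6987 m/s²
v = √(2ad) = √(2 × 7.6987 × 4.16) = 8.0 m/s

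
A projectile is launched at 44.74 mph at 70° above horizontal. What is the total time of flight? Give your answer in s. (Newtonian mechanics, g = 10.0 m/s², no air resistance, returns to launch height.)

v₀ = 44.74 mph × 0.44704 = 20.0006 m/s
T = 2 × v₀ × sin(θ) / g = 2 × 20.0006 × sin(70°) / 10.0 = 2 × 20.0006 × 0.939693 / 10.0 = 3.759 s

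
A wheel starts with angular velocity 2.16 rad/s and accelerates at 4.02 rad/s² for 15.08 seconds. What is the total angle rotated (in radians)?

θ = ω₀t + ½αt² = 2.16×15.08 + ½×4.02×15.08² = 489.66 rad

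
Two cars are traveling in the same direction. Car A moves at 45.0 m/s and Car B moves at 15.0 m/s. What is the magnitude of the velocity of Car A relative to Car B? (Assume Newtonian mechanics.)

v_rel = |v_A - v_B| = |45.0 - 15.0| = 30.0 m/s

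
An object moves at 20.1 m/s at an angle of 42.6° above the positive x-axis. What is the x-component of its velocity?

vₓ = v cos(θ) = 20.1 × cos(42.6°) = 14.8 m/s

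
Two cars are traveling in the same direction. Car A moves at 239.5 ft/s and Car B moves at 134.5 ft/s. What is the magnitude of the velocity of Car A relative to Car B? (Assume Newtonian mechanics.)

v_rel = |v_A - v_B| = |239.5 - 134.5| = 105.0 ft/s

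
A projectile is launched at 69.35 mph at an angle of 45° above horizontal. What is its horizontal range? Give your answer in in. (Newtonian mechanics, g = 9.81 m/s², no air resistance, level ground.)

v₀ = 69.35 mph × 0.44704 = 31.0022 m/s
R = v₀² × sin(2θ) / g = 31.0022² × sin(2 × 45°) / 9.81 = 961.136 × 1.0 / 9.81 = 97.9751 m
R = 97.9751 m / 0.0254 = 3857 in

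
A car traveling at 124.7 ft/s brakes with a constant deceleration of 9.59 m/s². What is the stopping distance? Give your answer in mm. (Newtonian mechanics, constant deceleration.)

v₀ = 124.7 ft/s × 0.3048 = 38.0086 m/s
d = v₀² / (2a) = 38.0086² / (2 × 9.59) = 1444.65 / 19.18 = 75.3206 m
d = 75.3206 m / 0.001 = 75320 mm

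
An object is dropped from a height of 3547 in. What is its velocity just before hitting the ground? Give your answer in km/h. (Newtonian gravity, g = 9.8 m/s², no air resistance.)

h = 3547 in × 0.0254 = 90.0938 m
v = √(2gh) = √(2 × 9.8 × 90.0938) = 42.0219 m/s
v = 42.0219 m/s / 0.2777777777777778 = 151.3 km/h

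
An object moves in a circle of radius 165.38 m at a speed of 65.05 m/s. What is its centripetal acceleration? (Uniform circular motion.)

a_c = v²/r = 65.05²/165.38 = 4231.5025/165.38 = 25.59 m/s²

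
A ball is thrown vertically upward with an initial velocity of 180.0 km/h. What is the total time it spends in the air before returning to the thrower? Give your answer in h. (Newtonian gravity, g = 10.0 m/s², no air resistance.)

v₀ = 180.0 km/h × 0.2777777777777778 = 50.0 m/s
t_total = 2 × v₀ / g = 2 × 50.0 / 10.0 = 10.0 s
t_total = 10.0 s / 3600.0 = 0.002778 h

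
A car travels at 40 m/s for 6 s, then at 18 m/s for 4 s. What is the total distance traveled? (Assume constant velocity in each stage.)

d₁ = v₁t₁ = 40 × 6 = 240 m
d₂ = v₂t₂ = 18 × 4 = 72 m
d_total = 240 + 72 = 312 m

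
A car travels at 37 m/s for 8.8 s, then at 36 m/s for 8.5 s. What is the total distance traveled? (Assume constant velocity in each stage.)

d₁ = v₁t₁ = 37 × 8.8 = 325.6 m
d₂ = v₂t₂ = 36 × 8.5 = 306.0 m
d_total = 325.6 + 306.0 = 631.6 m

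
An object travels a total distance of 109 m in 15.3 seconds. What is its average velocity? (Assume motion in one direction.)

v_avg = Δd / Δt = 109 / 15.3 = 7.12 m/s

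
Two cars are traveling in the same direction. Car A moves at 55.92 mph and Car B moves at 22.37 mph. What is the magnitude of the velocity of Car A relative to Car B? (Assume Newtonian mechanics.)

v_rel = |v_A - v_B| = |55.92 - 22.37| = 33.55 mph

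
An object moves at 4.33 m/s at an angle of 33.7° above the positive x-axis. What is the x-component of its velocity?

vₓ = v cos(θ) = 4.33 × cos(33.7°) = 3.6 m/s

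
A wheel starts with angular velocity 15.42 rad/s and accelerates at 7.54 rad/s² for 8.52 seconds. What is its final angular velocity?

ω = ω₀ + αt = 15.42 + 7.54 × 8.52 = 79.66 rad/s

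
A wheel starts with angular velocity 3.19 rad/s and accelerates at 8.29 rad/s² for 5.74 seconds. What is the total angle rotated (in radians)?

θ = ω₀t + ½αt² = 3.19×5.74 + ½×8.29×5.74² = 154.88 rad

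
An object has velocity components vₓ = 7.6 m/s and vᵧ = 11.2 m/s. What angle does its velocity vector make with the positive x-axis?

θ = arctan(vᵧ/vₓ) = arctan(11.2/7.6) = 55.84°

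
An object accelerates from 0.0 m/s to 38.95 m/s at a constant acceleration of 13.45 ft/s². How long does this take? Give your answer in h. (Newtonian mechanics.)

a = 13.45 ft/s² × 0.3048 = 4.09956 m/s²
t = (v - v₀) / a = (38.95 - 0.0) / 4.09956 = 9.50102 s
t = 9.50102 s / 3600.0 = 0.002639 h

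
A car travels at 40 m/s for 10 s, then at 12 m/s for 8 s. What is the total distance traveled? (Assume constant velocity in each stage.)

d₁ = v₁t₁ = 40 × 10 = 400 m
d₂ = v₂t₂ = 12 × 8 = 96 m
d_total = 400 + 96 = 496 m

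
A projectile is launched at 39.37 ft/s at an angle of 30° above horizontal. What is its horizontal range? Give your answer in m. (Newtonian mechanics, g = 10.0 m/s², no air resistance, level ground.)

v₀ = 39.37 ft/s × 0.3048 = 12.0 m/s
R = v₀² × sin(2θ) / g = 12.0² × sin(2 × 30°) / 10.0 = 144.0 × 0.866025 / 10.0 = 12.47 m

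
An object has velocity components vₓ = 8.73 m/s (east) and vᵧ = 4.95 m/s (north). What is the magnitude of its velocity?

|v| = √(vₓ² + vᵧ²) = √(8.73² + 4.95²) = √(100.7154) = 10.04 m/s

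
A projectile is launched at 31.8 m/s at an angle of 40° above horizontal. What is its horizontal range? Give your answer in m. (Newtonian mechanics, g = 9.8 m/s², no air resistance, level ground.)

R = v₀² × sin(2θ) / g = 31.8² × sin(2 × 40°) / 9.8 = 1011.24 × 0.984808 / 9.8 = 101.6 m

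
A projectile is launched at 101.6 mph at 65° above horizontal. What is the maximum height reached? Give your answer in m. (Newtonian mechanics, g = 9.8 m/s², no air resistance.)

v₀ = 101.6 mph × 0.44704 = 45.4193 m/s
H = v₀² × sin²(θ) / (2g) = 45.4193² × sin(65°)² / (2 × 9.8) = 2062.91 × 0.821394 / 19.6 = 86.45 m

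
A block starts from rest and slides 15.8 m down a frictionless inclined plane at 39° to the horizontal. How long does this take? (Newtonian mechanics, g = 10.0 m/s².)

a = g sin(θ) = 10.0 × sin(39°) = 6.2932 m/s²
t = √(2d/a) = √(2 × 15.8 / 6.2932) = 2.24 s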